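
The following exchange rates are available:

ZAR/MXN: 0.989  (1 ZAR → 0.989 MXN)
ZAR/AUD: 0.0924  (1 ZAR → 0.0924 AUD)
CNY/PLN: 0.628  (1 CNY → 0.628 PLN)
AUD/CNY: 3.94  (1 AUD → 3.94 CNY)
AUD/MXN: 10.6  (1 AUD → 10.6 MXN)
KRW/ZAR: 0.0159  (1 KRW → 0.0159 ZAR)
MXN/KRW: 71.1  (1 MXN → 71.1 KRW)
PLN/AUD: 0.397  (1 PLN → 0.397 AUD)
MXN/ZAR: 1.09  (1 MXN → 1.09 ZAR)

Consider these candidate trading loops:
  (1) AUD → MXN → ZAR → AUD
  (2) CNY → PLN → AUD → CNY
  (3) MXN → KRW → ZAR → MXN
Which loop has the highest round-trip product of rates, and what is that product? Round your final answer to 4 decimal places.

1.1181

(1) 10.6 × 1.09 × 0.0924 = 1.06759
(2) 0.628 × 0.397 × 3.94 = 0.98231
(3) 71.1 × 0.0159 × 0.989 = 1.11805
Highest is cycle (3) at 1.1181 (>1, arbitrage).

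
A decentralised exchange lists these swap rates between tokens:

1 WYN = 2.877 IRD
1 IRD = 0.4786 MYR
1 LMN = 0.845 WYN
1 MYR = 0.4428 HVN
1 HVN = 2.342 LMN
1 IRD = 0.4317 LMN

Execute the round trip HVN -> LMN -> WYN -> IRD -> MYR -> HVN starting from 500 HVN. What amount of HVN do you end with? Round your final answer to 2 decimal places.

603.30

500 HVN × 2.342 = 1171 LMN
1171 LMN × 0.845 = 989.495 WYN
989.495 WYN × 2.877 = 2846.777115 IRD
2846.777115 IRD × 0.4786 = 1362.467527239 MYR
1362.467527239 MYR × 0.4428 = 603.3006210614292 HVN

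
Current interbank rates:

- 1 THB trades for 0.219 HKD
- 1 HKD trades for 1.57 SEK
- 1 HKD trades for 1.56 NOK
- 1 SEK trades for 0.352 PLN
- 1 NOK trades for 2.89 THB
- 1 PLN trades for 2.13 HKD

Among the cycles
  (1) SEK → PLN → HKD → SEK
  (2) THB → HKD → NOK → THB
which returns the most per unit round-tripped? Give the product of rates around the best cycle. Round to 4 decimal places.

1.1771

(1) 0.352 × 2.13 × 1.57 = 1.17712
(2) 0.219 × 1.56 × 2.89 = 0.98734
Highest is cycle (1) at 1.1771 (>1, arbitrage).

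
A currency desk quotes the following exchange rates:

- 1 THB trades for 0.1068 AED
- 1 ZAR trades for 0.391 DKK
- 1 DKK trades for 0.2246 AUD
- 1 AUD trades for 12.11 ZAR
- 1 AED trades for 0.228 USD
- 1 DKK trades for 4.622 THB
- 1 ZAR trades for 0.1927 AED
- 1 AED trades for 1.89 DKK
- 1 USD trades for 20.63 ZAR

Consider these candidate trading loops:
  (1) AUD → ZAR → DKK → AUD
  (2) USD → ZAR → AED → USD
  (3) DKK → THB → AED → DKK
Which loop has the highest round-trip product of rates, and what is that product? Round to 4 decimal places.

1.0635

(1) 12.11 × 0.391 × 0.2246 = 1.06348
(2) 20.63 × 0.1927 × 0.228 = 0.90639
(3) 4.622 × 0.1068 × 1.89 = 0.93296
Highest is cycle (1) at 1.0635 (>1, arbitrage).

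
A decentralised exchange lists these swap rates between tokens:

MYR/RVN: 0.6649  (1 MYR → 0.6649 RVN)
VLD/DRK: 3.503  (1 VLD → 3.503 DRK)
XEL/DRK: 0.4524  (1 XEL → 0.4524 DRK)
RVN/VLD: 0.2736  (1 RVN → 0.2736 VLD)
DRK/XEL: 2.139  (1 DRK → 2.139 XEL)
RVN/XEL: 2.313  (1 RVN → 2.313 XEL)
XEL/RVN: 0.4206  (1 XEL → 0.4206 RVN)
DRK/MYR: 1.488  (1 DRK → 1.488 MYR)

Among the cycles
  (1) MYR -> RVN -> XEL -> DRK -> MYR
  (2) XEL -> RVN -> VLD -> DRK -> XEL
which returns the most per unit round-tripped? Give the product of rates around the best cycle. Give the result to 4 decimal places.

(1) 0.6649 × 2.313 × 0.4524 × 1.488 = 1.03528
(2) 0.4206 × 0.2736 × 3.503 × 2.139 = 0.86226
Highest is cycle (1) at 1.0353 (>1, arbitrage).

1.0353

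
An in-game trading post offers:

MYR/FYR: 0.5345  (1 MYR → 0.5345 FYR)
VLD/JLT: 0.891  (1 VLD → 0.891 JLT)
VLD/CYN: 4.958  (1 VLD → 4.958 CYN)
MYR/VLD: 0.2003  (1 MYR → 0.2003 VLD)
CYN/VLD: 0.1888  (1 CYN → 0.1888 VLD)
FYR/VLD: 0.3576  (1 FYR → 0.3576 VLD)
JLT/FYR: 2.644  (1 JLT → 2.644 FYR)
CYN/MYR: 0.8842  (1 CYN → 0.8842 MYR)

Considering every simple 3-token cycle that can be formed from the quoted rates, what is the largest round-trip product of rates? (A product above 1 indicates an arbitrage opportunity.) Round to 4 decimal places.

CYN→MYR→VLD→CYN: 0.8842 × 0.2003 × 4.958 = 0.87809
JLT→FYR→VLD→JLT: 2.644 × 0.3576 × 0.891 = 0.84244
Maximum is CYN→MYR→VLD→CYN at 0.8781; no arbitrage — every cycle loses value.

0.8781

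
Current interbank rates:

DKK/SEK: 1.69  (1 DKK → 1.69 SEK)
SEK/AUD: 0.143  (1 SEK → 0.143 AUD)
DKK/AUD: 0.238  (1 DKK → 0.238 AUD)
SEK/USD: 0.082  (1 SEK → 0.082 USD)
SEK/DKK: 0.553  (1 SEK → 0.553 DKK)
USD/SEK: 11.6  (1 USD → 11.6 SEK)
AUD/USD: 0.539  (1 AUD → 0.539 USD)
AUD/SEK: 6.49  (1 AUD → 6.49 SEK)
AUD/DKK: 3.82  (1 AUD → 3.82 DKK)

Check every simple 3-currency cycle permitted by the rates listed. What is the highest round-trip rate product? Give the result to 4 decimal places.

0.9232

SEK→AUD→DKK→SEK: 0.143 × 3.82 × 1.69 = 0.92318
SEK→AUD→USD→SEK: 0.143 × 0.539 × 11.6 = 0.89409
SEK→DKK→AUD→SEK: 0.553 × 0.238 × 6.49 = 0.85417
Maximum is SEK→AUD→DKK→SEK at 0.9232; no arbitrage — every cycle loses value.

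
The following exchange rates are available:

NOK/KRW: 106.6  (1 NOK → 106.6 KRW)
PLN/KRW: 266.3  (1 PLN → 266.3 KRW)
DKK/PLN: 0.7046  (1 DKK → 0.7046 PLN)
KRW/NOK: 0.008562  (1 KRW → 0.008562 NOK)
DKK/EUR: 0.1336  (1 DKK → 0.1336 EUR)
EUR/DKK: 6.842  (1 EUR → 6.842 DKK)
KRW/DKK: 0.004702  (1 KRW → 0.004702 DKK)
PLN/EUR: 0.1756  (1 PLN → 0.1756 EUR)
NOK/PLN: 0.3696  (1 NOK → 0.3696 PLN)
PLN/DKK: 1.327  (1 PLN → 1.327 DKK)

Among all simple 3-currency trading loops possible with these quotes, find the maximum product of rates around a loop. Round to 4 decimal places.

DKK→PLN→KRW→DKK: 0.7046 × 266.3 × 0.004702 = 0.88226
EUR→DKK→PLN→EUR: 6.842 × 0.7046 × 0.1756 = 0.84655
PLN→KRW→NOK→PLN: 266.3 × 0.008562 × 0.3696 = 0.84271
Maximum is DKK→PLN→KRW→DKK at 0.8823; no arbitrage — every cycle loses value.

0.8823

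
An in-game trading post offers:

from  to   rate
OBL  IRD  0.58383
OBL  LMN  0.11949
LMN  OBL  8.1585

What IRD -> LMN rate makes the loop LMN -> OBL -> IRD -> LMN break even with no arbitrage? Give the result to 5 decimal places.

Known legs of the cycle: 8.1585 × 0.58383 = 4.763177055
For no arbitrage the full-cycle product must be 1, so the missing rate is 1 / 4.763177055 ≈ 0.2099439.

0.20994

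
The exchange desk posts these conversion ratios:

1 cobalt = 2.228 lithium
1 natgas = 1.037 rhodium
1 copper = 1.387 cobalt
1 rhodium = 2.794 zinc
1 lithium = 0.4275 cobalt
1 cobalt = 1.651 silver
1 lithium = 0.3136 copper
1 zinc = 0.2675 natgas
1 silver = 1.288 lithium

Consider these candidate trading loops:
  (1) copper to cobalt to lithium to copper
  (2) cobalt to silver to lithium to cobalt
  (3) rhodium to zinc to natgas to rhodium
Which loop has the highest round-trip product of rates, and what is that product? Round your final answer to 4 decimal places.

(1) 1.387 × 2.228 × 0.3136 = 0.96910
(2) 1.651 × 1.288 × 0.4275 = 0.90907
(3) 2.794 × 0.2675 × 1.037 = 0.77505
Highest is cycle (1) at 0.9691 (≤1, no arbitrage).

0.9691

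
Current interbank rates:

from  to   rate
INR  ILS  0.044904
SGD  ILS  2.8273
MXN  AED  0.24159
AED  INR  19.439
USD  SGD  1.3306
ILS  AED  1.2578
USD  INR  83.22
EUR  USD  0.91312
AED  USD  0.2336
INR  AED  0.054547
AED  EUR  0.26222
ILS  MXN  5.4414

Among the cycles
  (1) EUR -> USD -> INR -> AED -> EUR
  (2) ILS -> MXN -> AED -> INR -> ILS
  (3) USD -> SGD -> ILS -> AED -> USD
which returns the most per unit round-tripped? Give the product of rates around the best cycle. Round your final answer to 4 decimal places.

(1) 0.91312 × 83.22 × 0.054547 × 0.26222 = 1.08691
(2) 5.4414 × 0.24159 × 19.439 × 0.044904 = 1.14749
(3) 1.3306 × 2.8273 × 1.2578 × 0.2336 = 1.10536
Highest is cycle (2) at 1.1475 (>1, arbitrage).

1.1475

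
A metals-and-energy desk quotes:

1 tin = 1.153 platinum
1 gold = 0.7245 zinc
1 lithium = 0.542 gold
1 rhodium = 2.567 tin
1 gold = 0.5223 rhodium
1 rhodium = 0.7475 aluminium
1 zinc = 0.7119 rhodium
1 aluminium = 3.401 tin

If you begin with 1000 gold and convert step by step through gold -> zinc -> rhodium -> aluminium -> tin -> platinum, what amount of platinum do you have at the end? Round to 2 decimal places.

1511.84

1000 gold × 0.7245 = 724.5 zinc
724.5 zinc × 0.7119 = 515.77155 rhodium
515.77155 rhodium × 0.7475 = 385.539233625 aluminium
385.539233625 aluminium × 3.401 = 1311.218933558625 tin
1311.218933558625 tin × 1.153 = 1511.835430393094625 platinum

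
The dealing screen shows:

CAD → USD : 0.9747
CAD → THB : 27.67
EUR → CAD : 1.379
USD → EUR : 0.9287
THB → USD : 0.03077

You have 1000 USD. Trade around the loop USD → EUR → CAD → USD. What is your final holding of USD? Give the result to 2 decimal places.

1248.28

1000 USD × 0.9287 = 928.7 EUR
928.7 EUR × 1.379 = 1280.6773 CAD
1280.6773 CAD × 0.9747 = 1248.27616431 USD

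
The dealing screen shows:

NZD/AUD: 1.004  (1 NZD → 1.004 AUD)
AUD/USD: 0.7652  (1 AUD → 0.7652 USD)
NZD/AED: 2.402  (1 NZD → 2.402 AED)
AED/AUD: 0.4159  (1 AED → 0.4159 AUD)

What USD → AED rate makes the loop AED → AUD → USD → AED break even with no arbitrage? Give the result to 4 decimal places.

3.1422

Known legs of the cycle: 0.4159 × 0.7652 = 0.31824668
For no arbitrage the full-cycle product must be 1, so the missing rate is 1 / 0.31824668 ≈ 3.142217.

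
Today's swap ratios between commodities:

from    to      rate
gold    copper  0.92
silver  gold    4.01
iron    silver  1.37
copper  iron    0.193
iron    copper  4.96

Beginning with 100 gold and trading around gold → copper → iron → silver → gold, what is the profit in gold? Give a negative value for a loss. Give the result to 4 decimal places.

-2.4539

100 gold × 0.92 = 92 copper
92 copper × 0.193 = 17.756 iron
17.756 iron × 1.37 = 24.32572 silver
24.32572 silver × 4.01 = 97.5461372 gold
Net change: 97.5461372 − 100 = -2.4538628 gold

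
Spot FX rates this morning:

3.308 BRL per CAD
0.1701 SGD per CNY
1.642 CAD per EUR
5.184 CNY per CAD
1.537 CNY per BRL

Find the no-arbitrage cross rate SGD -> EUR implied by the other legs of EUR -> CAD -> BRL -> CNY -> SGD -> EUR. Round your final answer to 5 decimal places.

0.70418

Known legs of the cycle: 1.642 × 3.308 × 1.537 × 0.1701 = 1.4200931572632
For no arbitrage the full-cycle product must be 1, so the missing rate is 1 / 1.4200931572632 ≈ 0.7041792.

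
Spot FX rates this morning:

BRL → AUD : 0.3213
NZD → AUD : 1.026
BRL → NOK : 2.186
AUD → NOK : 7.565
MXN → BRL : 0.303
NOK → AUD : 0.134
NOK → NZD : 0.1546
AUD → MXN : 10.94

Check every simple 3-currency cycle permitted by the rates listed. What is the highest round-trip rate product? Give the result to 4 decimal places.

NOK→NZD→AUD→NOK: 0.1546 × 1.026 × 7.565 = 1.19996
BRL→AUD→MXN→BRL: 0.3213 × 10.94 × 0.303 = 1.06505
Maximum is NOK→NZD→AUD→NOK at 1.2000; arbitrage exists.

1.2000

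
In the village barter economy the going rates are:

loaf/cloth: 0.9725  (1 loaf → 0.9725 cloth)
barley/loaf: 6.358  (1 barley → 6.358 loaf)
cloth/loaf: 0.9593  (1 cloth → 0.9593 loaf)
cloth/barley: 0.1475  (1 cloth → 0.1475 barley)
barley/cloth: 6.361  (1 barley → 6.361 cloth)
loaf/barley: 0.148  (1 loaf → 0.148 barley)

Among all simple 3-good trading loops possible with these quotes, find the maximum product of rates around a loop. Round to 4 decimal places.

loaf→cloth→barley→loaf: 0.9725 × 0.1475 × 6.358 = 0.91202
loaf→barley→cloth→loaf: 0.148 × 6.361 × 0.9593 = 0.90311
Maximum is loaf→cloth→barley→loaf at 0.9120; no arbitrage — every cycle loses value.

0.9120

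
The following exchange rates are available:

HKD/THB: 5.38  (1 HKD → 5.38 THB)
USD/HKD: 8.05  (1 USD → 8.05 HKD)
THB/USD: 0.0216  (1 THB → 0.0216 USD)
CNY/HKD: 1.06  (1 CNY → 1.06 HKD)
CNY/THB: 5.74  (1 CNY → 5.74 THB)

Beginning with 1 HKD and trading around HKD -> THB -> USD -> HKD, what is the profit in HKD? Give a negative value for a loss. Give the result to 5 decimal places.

-0.06453

1 HKD × 5.38 = 5.38 THB
5.38 THB × 0.0216 = 0.116208 USD
0.116208 USD × 8.05 = 0.9354744 HKD
Net change: 0.9354744 − 1 = -0.0645256 HKD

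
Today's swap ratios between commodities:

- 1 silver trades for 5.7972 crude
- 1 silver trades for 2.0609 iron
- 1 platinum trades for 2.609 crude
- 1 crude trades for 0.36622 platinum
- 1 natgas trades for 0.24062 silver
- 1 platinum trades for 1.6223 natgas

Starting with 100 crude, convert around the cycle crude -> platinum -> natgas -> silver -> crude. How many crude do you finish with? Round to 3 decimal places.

100 crude × 0.36622 = 36.622 platinum
36.622 platinum × 1.6223 = 59.4118706 natgas
59.4118706 natgas × 0.24062 = 14.295684303772 silver
14.295684303772 silver × 5.7972 = 82.8749410458270384 crude

82.875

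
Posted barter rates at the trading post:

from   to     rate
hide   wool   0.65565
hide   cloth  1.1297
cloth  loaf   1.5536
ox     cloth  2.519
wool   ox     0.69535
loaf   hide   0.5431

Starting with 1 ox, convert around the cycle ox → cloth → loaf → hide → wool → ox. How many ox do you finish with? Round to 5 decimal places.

0.96900

1 ox × 2.519 = 2.519 cloth
2.519 cloth × 1.5536 = 3.9135184 loaf
3.9135184 loaf × 0.5431 = 2.12543184304 hide
2.12543184304 hide × 0.65565 = 1.393539387889176 wool
1.393539387889176 wool × 0.69535 = 0.9689976133687385316 ox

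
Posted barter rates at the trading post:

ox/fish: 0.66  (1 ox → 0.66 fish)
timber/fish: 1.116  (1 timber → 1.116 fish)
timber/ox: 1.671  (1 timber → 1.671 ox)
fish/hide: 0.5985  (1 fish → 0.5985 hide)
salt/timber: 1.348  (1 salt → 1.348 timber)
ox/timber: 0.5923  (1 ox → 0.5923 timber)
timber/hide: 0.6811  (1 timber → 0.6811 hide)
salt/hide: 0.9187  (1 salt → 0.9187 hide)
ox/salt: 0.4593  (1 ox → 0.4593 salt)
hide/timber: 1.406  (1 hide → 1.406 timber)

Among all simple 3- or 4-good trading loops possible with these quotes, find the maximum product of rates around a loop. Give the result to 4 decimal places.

1.0346

timber→ox→salt→timber: 1.671 × 0.4593 × 1.348 = 1.03458
timber→ox→salt→hide→timber: 1.671 × 0.4593 × 0.9187 × 1.406 = 0.99136
timber→fish→hide→timber: 1.116 × 0.5985 × 1.406 = 0.93910
timber→ox→fish→hide→timber: 1.671 × 0.66 × 0.5985 × 1.406 = 0.92805
Maximum is timber→ox→salt→timber at 1.0346; arbitrage exists.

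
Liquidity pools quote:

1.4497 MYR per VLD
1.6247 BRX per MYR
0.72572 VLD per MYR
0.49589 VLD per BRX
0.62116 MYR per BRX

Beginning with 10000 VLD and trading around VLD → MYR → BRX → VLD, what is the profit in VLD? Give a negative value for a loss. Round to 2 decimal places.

1679.83

10000 VLD × 1.4497 = 14497 MYR
14497 MYR × 1.6247 = 23553.2759 BRX
23553.2759 BRX × 0.49589 = 11679.833986051 VLD
Net change: 11679.833986051 − 10000 = 1679.833986051 VLD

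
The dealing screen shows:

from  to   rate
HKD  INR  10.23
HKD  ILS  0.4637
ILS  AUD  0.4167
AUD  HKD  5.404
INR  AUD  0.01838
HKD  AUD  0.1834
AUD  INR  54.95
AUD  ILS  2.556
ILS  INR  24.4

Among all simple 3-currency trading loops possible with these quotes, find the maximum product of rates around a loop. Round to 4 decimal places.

AUD→ILS→INR→AUD: 2.556 × 24.4 × 0.01838 = 1.14629
AUD→HKD→ILS→AUD: 5.404 × 0.4637 × 0.4167 = 1.04418
AUD→HKD→INR→AUD: 5.404 × 10.23 × 0.01838 = 1.01610
Maximum is AUD→ILS→INR→AUD at 1.1463; arbitrage exists.

1.1463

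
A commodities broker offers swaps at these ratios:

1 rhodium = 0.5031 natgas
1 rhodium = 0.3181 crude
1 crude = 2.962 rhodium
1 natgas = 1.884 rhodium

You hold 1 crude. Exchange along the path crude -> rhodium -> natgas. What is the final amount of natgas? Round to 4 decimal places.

1.4902

1 crude × 2.962 = 2.962 rhodium
2.962 rhodium × 0.5031 = 1.4901822 natgas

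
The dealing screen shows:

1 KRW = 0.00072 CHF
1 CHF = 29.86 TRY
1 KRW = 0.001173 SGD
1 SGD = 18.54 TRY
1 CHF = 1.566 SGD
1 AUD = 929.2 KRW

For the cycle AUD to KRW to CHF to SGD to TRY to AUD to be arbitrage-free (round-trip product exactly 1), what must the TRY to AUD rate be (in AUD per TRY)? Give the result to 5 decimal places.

0.05148

Known legs of the cycle: 929.2 × 0.00072 × 1.566 × 18.54 = 19.42420196736
For no arbitrage the full-cycle product must be 1, so the missing rate is 1 / 19.42420196736 ≈ 0.0514822.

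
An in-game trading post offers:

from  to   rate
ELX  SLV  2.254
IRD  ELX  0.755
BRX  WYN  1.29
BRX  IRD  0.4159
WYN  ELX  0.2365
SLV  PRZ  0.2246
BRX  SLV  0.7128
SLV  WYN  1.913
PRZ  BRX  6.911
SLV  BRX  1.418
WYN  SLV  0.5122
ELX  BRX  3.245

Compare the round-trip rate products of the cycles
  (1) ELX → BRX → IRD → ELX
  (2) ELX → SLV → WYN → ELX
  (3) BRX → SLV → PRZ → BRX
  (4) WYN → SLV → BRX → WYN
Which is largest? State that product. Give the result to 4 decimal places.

(1) 3.245 × 0.4159 × 0.755 = 1.01894
(2) 2.254 × 1.913 × 0.2365 = 1.01976
(3) 0.7128 × 0.2246 × 6.911 = 1.10642
(4) 0.5122 × 1.418 × 1.29 = 0.93693
Highest is cycle (3) at 1.1064 (>1, arbitrage).

1.1064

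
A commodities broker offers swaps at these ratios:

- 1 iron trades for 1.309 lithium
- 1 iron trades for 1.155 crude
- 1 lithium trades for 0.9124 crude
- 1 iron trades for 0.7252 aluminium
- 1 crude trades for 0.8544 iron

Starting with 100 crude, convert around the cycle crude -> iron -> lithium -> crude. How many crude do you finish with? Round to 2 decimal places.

100 crude × 0.8544 = 85.44 iron
85.44 iron × 1.309 = 111.84096 lithium
111.84096 lithium × 0.9124 = 102.043691904 crude

102.04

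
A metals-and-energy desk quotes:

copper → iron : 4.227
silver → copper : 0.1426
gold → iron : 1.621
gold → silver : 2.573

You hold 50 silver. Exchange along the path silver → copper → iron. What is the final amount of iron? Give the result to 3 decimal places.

50 silver × 0.1426 = 7.13 copper
7.13 copper × 4.227 = 30.13851 iron

30.139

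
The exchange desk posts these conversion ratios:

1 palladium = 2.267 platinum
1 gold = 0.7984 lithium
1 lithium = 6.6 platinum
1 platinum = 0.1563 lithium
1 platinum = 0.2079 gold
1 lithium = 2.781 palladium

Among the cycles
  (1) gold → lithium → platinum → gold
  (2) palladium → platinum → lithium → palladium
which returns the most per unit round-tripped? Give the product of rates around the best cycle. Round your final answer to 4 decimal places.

(1) 0.7984 × 6.6 × 0.2079 = 1.09552
(2) 2.267 × 0.1563 × 2.781 = 0.98540
Highest is cycle (1) at 1.0955 (>1, arbitrage).

1.0955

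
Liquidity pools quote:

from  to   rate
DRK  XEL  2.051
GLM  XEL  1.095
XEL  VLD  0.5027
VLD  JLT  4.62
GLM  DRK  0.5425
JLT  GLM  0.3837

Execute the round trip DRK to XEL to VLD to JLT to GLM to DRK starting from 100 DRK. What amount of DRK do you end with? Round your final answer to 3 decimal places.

100 DRK × 2.051 = 205.1 XEL
205.1 XEL × 0.5027 = 103.10377 VLD
103.10377 VLD × 4.62 = 476.3394174 JLT
476.3394174 JLT × 0.3837 = 182.77143445638 GLM
182.77143445638 GLM × 0.5425 = 99.15350319258615 DRK

99.154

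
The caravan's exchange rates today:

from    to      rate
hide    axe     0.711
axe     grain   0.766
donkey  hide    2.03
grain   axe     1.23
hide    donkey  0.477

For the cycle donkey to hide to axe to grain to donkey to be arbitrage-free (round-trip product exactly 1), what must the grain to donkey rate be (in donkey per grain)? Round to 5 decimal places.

0.90449

Known legs of the cycle: 2.03 × 0.711 × 0.766 = 1.10559078
For no arbitrage the full-cycle product must be 1, so the missing rate is 1 / 1.10559078 ≈ 0.9044938.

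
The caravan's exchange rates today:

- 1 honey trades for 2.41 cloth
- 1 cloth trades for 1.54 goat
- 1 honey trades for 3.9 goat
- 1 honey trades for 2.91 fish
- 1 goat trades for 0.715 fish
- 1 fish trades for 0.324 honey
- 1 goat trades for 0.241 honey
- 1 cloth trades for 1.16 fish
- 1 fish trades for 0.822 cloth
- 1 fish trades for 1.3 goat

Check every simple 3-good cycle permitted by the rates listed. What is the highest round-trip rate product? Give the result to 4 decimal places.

0.9117

honey→fish→goat→honey: 2.91 × 1.3 × 0.241 = 0.91170
honey→cloth→fish→honey: 2.41 × 1.16 × 0.324 = 0.90577
goat→fish→cloth→goat: 0.715 × 0.822 × 1.54 = 0.90510
honey→goat→fish→honey: 3.9 × 0.715 × 0.324 = 0.90347
honey→cloth→goat→honey: 2.41 × 1.54 × 0.241 = 0.89445
Maximum is honey→fish→goat→honey at 0.9117; no arbitrage — every cycle loses value.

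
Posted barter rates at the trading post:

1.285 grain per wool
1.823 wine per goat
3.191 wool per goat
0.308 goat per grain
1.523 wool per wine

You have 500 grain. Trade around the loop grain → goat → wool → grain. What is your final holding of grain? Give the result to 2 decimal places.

500 grain × 0.308 = 154 goat
154 goat × 3.191 = 491.414 wool
491.414 wool × 1.285 = 631.46699 grain

631.47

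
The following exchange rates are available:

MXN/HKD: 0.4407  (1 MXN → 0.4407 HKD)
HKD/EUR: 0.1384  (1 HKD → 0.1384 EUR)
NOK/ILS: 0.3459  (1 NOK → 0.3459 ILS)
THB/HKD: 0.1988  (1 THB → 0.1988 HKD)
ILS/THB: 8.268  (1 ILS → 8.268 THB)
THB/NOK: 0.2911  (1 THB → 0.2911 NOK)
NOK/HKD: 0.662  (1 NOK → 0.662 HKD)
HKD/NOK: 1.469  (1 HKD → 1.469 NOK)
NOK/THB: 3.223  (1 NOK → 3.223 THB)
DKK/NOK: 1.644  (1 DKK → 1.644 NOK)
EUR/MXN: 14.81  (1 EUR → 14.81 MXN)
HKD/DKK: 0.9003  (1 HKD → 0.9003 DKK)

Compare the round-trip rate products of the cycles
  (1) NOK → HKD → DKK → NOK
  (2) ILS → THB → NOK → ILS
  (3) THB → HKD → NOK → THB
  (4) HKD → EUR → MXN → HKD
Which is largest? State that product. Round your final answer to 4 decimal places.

0.9798

(1) 0.662 × 0.9003 × 1.644 = 0.97982
(2) 8.268 × 0.2911 × 0.3459 = 0.83252
(3) 0.1988 × 1.469 × 3.223 = 0.94124
(4) 0.1384 × 14.81 × 0.4407 = 0.90330
Highest is cycle (1) at 0.9798 (≤1, no arbitrage).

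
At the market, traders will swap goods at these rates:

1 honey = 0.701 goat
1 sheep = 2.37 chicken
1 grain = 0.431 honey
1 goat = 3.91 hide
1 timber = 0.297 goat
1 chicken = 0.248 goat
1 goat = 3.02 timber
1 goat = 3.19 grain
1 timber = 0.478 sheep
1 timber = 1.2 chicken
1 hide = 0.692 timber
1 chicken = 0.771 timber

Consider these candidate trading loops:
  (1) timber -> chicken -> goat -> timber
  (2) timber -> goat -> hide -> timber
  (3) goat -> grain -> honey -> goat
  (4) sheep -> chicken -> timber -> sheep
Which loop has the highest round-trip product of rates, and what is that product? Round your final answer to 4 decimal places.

(1) 1.2 × 0.248 × 3.02 = 0.89875
(2) 0.297 × 3.91 × 0.692 = 0.80360
(3) 3.19 × 0.431 × 0.701 = 0.96380
(4) 2.37 × 0.771 × 0.478 = 0.87344
Highest is cycle (3) at 0.9638 (≤1, no arbitrage).

0.9638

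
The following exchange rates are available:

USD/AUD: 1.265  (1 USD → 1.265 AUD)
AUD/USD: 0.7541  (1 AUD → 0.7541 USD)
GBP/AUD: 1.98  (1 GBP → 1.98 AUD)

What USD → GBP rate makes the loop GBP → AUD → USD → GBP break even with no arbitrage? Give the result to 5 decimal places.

0.66974

Known legs of the cycle: 1.98 × 0.7541 = 1.493118
For no arbitrage the full-cycle product must be 1, so the missing rate is 1 / 1.493118 ≈ 0.6697394.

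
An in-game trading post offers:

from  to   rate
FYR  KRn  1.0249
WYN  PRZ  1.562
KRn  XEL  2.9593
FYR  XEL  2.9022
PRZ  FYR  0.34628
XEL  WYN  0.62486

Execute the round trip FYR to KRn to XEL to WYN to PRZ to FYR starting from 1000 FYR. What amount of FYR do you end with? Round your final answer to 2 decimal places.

1025.09

1000 FYR × 1.0249 = 1024.9 KRn
1024.9 KRn × 2.9593 = 3032.98657 XEL
3032.98657 XEL × 0.62486 = 1895.1919881302 WYN
1895.1919881302 WYN × 1.562 = 2960.2898854593724 PRZ
2960.2898854593724 PRZ × 0.34628 = 1025.089181536871474672 FYR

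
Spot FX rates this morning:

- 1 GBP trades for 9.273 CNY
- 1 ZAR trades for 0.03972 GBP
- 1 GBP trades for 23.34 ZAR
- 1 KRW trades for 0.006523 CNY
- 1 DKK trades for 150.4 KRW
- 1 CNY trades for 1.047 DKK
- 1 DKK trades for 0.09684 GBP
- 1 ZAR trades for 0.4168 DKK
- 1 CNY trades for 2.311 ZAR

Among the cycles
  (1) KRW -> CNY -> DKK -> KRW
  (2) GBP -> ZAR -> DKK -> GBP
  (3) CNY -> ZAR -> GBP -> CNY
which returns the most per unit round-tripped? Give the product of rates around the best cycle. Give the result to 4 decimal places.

1.0272

(1) 0.006523 × 1.047 × 150.4 = 1.02717
(2) 23.34 × 0.4168 × 0.09684 = 0.94207
(3) 2.311 × 0.03972 × 9.273 = 0.85120
Highest is cycle (1) at 1.0272 (>1, arbitrage).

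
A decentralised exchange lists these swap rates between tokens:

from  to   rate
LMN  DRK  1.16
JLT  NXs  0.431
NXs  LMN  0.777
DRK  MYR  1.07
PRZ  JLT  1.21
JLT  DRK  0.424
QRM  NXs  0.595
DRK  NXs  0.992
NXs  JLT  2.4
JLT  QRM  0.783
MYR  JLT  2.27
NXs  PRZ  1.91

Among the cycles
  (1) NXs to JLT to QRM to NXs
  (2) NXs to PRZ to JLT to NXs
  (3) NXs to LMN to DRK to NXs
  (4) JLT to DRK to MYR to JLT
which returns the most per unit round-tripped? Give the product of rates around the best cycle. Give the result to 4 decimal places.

1.1181

(1) 2.4 × 0.783 × 0.595 = 1.11812
(2) 1.91 × 1.21 × 0.431 = 0.99608
(3) 0.777 × 1.16 × 0.992 = 0.89411
(4) 0.424 × 1.07 × 2.27 = 1.02985
Highest is cycle (1) at 1.1181 (>1, arbitrage).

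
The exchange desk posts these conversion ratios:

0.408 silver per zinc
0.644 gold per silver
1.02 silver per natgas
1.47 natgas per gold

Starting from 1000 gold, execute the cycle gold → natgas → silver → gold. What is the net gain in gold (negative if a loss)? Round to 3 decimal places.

-34.386

1000 gold × 1.47 = 1470 natgas
1470 natgas × 1.02 = 1499.4 silver
1499.4 silver × 0.644 = 965.6136 gold
Net change: 965.6136 − 1000 = -34.3864 gold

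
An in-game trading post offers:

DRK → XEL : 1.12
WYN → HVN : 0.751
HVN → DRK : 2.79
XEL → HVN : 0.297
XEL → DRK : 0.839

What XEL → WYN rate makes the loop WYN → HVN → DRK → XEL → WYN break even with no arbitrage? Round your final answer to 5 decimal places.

0.42613

Known legs of the cycle: 0.751 × 2.79 × 1.12 = 2.3467248
For no arbitrage the full-cycle product must be 1, so the missing rate is 1 / 2.3467248 ≈ 0.4261258.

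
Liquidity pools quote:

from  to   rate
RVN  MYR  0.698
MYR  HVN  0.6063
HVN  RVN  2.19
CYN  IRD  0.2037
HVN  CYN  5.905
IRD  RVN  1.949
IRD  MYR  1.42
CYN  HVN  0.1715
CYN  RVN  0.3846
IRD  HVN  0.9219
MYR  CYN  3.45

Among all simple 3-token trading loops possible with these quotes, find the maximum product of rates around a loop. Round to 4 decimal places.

1.1089

HVN→CYN→IRD→HVN: 5.905 × 0.2037 × 0.9219 = 1.10891
MYR→CYN→IRD→MYR: 3.45 × 0.2037 × 1.42 = 0.99793
HVN→RVN→MYR→HVN: 2.19 × 0.698 × 0.6063 = 0.92680
RVN→MYR→CYN→RVN: 0.698 × 3.45 × 0.3846 = 0.92616
Maximum is HVN→CYN→IRD→HVN at 1.1089; arbitrage exists.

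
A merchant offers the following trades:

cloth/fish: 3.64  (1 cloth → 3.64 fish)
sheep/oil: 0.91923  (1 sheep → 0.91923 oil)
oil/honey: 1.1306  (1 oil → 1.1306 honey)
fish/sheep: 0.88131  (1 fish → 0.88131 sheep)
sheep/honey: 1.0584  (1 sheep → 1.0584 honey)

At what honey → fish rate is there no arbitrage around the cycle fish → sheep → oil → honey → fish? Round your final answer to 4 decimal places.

1.0918

Known legs of the cycle: 0.88131 × 0.91923 × 1.1306 = 0.91592912412378
For no arbitrage the full-cycle product must be 1, so the missing rate is 1 / 0.91592912412378 ≈ 1.091788.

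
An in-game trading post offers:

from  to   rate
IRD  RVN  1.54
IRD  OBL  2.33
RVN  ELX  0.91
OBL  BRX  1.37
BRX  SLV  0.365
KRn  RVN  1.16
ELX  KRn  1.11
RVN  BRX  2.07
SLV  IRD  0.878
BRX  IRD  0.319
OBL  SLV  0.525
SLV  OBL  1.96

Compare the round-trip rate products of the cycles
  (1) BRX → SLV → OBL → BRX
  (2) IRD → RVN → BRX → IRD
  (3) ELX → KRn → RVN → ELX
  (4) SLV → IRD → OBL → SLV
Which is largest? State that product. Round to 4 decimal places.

1.1717

(1) 0.365 × 1.96 × 1.37 = 0.98010
(2) 1.54 × 2.07 × 0.319 = 1.01691
(3) 1.11 × 1.16 × 0.91 = 1.17172
(4) 0.878 × 2.33 × 0.525 = 1.07401
Highest is cycle (3) at 1.1717 (>1, arbitrage).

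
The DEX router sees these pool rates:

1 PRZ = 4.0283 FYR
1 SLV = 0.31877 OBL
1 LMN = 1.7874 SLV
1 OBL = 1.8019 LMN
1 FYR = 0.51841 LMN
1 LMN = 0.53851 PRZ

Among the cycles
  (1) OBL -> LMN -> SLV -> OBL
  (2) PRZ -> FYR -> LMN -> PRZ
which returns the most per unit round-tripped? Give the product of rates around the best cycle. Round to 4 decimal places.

(1) 1.8019 × 1.7874 × 0.31877 = 1.02667
(2) 4.0283 × 0.51841 × 0.53851 = 1.12458
Highest is cycle (2) at 1.1246 (>1, arbitrage).

1.1246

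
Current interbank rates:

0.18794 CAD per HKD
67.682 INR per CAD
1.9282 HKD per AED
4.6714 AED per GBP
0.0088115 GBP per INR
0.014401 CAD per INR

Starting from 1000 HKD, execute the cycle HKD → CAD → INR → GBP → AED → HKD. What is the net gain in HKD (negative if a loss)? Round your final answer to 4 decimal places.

9.5815

1000 HKD × 0.18794 = 187.94 CAD
187.94 CAD × 67.682 = 12720.15508 INR
12720.15508 INR × 0.0088115 = 112.08364648742 GBP
112.08364648742 GBP × 4.6714 = 523.587546201333788 AED
523.587546201333788 AED × 1.9282 = 1009.5815065854118100216 HKD
Net change: 1009.5815065854118100216 − 1000 = 9.5815065854118100216 HKD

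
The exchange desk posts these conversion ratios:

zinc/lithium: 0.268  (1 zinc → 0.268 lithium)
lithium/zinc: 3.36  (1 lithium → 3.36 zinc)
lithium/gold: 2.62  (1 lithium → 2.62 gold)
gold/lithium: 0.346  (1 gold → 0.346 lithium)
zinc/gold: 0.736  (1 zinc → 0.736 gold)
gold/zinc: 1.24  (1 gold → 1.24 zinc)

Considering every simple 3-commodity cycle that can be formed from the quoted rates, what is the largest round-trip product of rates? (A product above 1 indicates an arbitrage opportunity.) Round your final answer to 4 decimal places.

0.8707

lithium→gold→zinc→lithium: 2.62 × 1.24 × 0.268 = 0.87068
lithium→zinc→gold→lithium: 3.36 × 0.736 × 0.346 = 0.85564
Maximum is lithium→gold→zinc→lithium at 0.8707; no arbitrage — every cycle loses value.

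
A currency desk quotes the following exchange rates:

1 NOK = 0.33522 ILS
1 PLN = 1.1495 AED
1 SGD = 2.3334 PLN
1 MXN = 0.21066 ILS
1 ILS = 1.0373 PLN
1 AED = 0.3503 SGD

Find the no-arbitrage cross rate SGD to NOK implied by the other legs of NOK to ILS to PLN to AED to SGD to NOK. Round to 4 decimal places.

7.1419

Known legs of the cycle: 0.33522 × 1.0373 × 1.1495 × 0.3503 = 0.1400178525364641
For no arbitrage the full-cycle product must be 1, so the missing rate is 1 / 0.1400178525364641 ≈ 7.141946.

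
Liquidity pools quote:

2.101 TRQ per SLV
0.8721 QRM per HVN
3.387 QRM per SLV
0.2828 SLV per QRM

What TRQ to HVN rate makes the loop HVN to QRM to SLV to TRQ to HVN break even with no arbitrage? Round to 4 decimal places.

1.9299

Known legs of the cycle: 0.8721 × 0.2828 × 2.101 = 0.51816937788
For no arbitrage the full-cycle product must be 1, so the missing rate is 1 / 0.51816937788 ≈ 1.929871.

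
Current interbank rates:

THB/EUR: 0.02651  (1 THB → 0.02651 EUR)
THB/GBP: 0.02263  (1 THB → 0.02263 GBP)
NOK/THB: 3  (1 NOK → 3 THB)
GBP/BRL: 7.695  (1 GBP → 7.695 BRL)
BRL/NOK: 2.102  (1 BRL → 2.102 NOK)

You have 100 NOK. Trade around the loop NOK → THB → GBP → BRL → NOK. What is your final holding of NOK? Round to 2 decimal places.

109.81

100 NOK × 3 = 300 THB
300 THB × 0.02263 = 6.789 GBP
6.789 GBP × 7.695 = 52.241355 BRL
52.241355 BRL × 2.102 = 109.81132821 NOK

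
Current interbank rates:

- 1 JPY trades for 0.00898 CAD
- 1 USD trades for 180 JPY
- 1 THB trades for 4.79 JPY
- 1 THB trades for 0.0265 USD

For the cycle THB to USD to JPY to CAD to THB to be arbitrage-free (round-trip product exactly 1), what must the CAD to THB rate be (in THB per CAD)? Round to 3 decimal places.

23.346

Known legs of the cycle: 0.0265 × 180 × 0.00898 = 0.0428346
For no arbitrage the full-cycle product must be 1, so the missing rate is 1 / 0.0428346 ≈ 23.34561.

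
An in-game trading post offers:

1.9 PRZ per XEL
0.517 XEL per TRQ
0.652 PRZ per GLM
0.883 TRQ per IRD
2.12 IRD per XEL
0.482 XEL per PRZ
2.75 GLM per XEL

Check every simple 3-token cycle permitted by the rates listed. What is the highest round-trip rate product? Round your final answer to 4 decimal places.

XEL→IRD→TRQ→XEL: 2.12 × 0.883 × 0.517 = 0.96780
XEL→GLM→PRZ→XEL: 2.75 × 0.652 × 0.482 = 0.86423
Maximum is XEL→IRD→TRQ→XEL at 0.9678; no arbitrage — every cycle loses value.

0.9678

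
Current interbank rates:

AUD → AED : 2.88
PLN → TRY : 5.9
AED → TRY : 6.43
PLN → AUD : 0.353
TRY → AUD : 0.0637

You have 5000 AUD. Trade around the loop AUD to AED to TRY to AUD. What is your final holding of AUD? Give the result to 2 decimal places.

5898.11

5000 AUD × 2.88 = 14400 AED
14400 AED × 6.43 = 92592 TRY
92592 TRY × 0.0637 = 5898.1104 AUD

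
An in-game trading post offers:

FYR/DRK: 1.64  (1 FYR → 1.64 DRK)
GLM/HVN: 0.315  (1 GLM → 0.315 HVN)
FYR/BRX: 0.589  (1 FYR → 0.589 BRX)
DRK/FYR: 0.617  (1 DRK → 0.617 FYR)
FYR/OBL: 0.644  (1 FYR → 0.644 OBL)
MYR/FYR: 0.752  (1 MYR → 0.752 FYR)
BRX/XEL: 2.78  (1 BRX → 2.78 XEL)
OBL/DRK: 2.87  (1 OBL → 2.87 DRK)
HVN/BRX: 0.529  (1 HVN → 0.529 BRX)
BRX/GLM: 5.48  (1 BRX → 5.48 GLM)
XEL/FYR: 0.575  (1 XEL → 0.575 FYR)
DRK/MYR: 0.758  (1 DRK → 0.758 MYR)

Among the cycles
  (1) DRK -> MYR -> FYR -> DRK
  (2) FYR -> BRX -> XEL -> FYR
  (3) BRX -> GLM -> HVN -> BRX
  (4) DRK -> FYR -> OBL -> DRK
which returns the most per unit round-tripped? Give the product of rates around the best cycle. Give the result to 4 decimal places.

(1) 0.758 × 0.752 × 1.64 = 0.93483
(2) 0.589 × 2.78 × 0.575 = 0.94152
(3) 5.48 × 0.315 × 0.529 = 0.91316
(4) 0.617 × 0.644 × 2.87 = 1.14039
Highest is cycle (4) at 1.1404 (>1, arbitrage).

1.1404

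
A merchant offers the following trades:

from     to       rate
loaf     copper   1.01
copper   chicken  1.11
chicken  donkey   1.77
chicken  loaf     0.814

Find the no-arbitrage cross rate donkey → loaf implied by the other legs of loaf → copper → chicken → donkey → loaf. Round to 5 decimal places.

0.50394

Known legs of the cycle: 1.01 × 1.11 × 1.77 = 1.984347
For no arbitrage the full-cycle product must be 1, so the missing rate is 1 / 1.984347 ≈ 0.5039441.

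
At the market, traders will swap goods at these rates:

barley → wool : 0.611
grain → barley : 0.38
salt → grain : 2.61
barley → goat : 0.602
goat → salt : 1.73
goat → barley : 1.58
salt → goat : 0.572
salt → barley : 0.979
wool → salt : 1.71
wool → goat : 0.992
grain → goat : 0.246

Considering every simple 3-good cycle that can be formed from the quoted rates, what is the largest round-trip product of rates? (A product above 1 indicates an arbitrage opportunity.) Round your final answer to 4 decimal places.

goat→salt→grain→goat: 1.73 × 2.61 × 0.246 = 1.11076
barley→wool→salt→barley: 0.611 × 1.71 × 0.979 = 1.02287
barley→goat→salt→barley: 0.602 × 1.73 × 0.979 = 1.01959
barley→wool→goat→barley: 0.611 × 0.992 × 1.58 = 0.95766
Maximum is goat→salt→grain→goat at 1.1108; arbitrage exists.

1.1108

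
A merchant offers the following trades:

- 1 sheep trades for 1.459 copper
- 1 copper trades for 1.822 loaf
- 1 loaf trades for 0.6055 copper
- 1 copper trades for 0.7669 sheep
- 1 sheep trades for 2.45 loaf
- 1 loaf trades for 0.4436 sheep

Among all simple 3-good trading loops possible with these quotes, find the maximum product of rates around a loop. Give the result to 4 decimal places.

sheep→copper→loaf→sheep: 1.459 × 1.822 × 0.4436 = 1.17922
sheep→loaf→copper→sheep: 2.45 × 0.6055 × 0.7669 = 1.13768
Maximum is sheep→copper→loaf→sheep at 1.1792; arbitrage exists.

1.1792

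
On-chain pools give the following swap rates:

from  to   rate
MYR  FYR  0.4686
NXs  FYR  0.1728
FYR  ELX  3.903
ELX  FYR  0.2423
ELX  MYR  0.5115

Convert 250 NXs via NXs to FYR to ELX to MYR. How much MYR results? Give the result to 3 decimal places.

86.244

250 NXs × 0.1728 = 43.2 FYR
43.2 FYR × 3.903 = 168.6096 ELX
168.6096 ELX × 0.5115 = 86.2438104 MYR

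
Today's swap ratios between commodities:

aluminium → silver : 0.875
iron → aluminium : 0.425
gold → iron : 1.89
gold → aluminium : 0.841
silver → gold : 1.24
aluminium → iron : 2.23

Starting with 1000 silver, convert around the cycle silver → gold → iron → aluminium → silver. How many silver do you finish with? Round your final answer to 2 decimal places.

1000 silver × 1.24 = 1240 gold
1240 gold × 1.89 = 2343.6 iron
2343.6 iron × 0.425 = 996.03 aluminium
996.03 aluminium × 0.875 = 871.52625 silver

871.53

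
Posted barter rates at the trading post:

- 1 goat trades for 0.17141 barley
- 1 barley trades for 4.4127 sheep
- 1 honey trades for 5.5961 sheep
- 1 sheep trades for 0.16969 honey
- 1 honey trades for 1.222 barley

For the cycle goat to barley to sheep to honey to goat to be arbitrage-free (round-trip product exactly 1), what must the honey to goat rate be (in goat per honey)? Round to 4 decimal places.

Known legs of the cycle: 0.17141 × 4.4127 × 0.16969 = 0.12835027610883
For no arbitrage the full-cycle product must be 1, so the missing rate is 1 / 0.12835027610883 ≈ 7.791179.

7.7912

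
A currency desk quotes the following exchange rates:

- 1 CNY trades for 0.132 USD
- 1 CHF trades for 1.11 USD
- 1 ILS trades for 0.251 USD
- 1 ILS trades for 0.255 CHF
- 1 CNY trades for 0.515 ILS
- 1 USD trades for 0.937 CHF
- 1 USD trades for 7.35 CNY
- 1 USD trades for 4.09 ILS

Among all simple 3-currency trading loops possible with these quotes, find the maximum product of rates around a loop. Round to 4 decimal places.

USD→ILS→CHF→USD: 4.09 × 0.255 × 1.11 = 1.15767
USD→CNY→ILS→USD: 7.35 × 0.515 × 0.251 = 0.95010
Maximum is USD→ILS→CHF→USD at 1.1577; arbitrage exists.

1.1577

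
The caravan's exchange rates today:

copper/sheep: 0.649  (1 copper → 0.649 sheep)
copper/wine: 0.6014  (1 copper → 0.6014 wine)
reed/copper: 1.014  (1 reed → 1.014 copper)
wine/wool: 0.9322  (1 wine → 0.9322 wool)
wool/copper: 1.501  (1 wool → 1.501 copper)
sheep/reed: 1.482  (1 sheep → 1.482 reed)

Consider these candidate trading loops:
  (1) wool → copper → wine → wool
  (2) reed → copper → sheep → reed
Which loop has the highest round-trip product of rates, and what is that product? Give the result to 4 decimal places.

0.9753

(1) 1.501 × 0.6014 × 0.9322 = 0.84150
(2) 1.014 × 0.649 × 1.482 = 0.97528
Highest is cycle (2) at 0.9753 (≤1, no arbitrage).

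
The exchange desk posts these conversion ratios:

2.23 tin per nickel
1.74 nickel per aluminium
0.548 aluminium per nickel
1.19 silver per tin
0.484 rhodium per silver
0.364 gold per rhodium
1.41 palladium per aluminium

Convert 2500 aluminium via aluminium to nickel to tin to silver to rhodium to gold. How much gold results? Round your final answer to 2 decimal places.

2500 aluminium × 1.74 = 4350 nickel
4350 nickel × 2.23 = 9700.5 tin
9700.5 tin × 1.19 = 11543.595 silver
11543.595 silver × 0.484 = 5587.09998 rhodium
5587.09998 rhodium × 0.364 = 2033.70439272 gold

2033.70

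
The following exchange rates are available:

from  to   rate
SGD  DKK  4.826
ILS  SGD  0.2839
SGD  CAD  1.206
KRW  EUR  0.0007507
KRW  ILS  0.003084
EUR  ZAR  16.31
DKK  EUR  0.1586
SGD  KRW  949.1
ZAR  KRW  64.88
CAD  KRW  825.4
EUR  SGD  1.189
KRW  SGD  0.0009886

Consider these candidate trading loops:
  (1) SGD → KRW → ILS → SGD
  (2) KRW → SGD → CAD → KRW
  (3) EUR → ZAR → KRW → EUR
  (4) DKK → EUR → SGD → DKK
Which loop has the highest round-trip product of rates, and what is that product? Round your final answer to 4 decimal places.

(1) 949.1 × 0.003084 × 0.2839 = 0.83098
(2) 0.0009886 × 1.206 × 825.4 = 0.98408
(3) 16.31 × 64.88 × 0.0007507 = 0.79439
(4) 0.1586 × 1.189 × 4.826 = 0.91006
Highest is cycle (2) at 0.9841 (≤1, no arbitrage).

0.9841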